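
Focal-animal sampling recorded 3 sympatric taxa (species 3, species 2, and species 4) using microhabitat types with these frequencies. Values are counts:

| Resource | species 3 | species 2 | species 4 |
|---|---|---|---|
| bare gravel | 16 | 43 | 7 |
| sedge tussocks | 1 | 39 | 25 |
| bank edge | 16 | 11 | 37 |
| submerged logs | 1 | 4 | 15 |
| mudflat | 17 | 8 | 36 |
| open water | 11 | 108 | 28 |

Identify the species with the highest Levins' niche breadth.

Proportions for species 3 (n=62): 16/62=0.2581, 1/62=0.0161, 16/62=0.2581, 1/62=0.0161, 17/62=0.2742, 11/62=0.1774
Proportions for species 2 (n=213): 43/213=0.2019, 39/213=0.1831, 11/213=0.0516, 4/213=0.0188, 8/213=0.0376, 108/213=0.5070
Proportions for species 4 (n=148): 7/148=0.0473, 25/148=0.1689, 37/148=0.2500, 15/148=0.1014, 36/148=0.2432, 28/148=0.1892
Σp_3ᵢ² = 0.2581² + 0.0161² + 0.2581² + 0.0161² + 0.2742² + 0.1774² = 0.066616 + 0.000259 + 0.066616 + 0.000259 + 0.075186 + 0.031471 = 0.240407
B_3 = 1 / 0.240407 = 4.1596
Σp_2ᵢ² = 0.2019² + 0.1831² + 0.0516² + 0.0188² + 0.0376² + 0.5070² = 0.040764 + 0.033526 + 0.002663 + 0.000353 + 0.001414 + 0.257049 = 0.335769
B_2 = 1 / 0.335769 = 2.9782
Σp_4ᵢ² = 0.0473² + 0.1689² + 0.2500² + 0.1014² + 0.2432² + 0.1892² = 0.002237 + 0.028527 + 0.062500 + 0.010282 + 0.059146 + 0.035797 = 0.198489
B_4 = 1 / 0.198489 = 5.0381
Highest B → broadest niche (most generalist): species 4 (B = 5.04).

species 4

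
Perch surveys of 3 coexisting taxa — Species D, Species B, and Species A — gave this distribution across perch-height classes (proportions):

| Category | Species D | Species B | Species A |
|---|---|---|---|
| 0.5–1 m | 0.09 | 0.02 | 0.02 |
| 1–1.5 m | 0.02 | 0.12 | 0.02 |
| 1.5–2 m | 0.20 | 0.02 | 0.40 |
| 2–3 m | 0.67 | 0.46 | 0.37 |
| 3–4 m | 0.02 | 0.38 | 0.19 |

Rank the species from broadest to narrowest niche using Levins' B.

Σp_Dᵢ² = 0.09² + 0.02² + 0.20² + 0.67² + 0.02² = 0.0081 + 0.0004 + 0.0400 + 0.4489 + 0.0004 = 0.4978
B_D = 1 / 0.4978 = 2.0088
Σp_Bᵢ² = 0.02² + 0.12² + 0.02² + 0.46² + 0.38² = 0.0004 + 0.0144 + 0.0004 + 0.2116 + 0.1444 = 0.3712
B_B = 1 / 0.3712 = 2.6940
Σp_Aᵢ² = 0.02² + 0.02² + 0.40² + 0.37² + 0.19² = 0.0004 + 0.0004 + 0.1600 + 0.1369 + 0.0361 = 0.3338
B_A = 1 / 0.3338 = 2.9958
Ranking by B (broadest → narrowest): Species A (3.00) > Species B (2.69) > Species D (2.01)

Species A > Species B > Species D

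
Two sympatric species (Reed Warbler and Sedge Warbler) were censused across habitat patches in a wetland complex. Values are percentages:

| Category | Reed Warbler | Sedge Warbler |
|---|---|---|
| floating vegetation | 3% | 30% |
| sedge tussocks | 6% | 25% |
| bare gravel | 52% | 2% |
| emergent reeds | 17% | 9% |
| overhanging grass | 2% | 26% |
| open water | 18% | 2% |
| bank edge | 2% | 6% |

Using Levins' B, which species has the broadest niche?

Convert percentages to proportions (divide by 100).
Σp_Reedᵢ² = 0.03² + 0.06² + 0.52² + 0.17² + 0.02² + 0.18² + 0.02² = 0.0009 + 0.0036 + 0.2704 + 0.0289 + 0.0004 + 0.0324 + 0.0004 = 0.3370
B_Reed = 1 / 0.3370 = 2.9674
Σp_Sedgᵢ² = 0.30² + 0.25² + 0.02² + 0.09² + 0.26² + 0.02² + 0.06² = 0.0900 + 0.0625 + 0.0004 + 0.0081 + 0.0676 + 0.0004 + 0.0036 = 0.2326
B_Sedg = 1 / 0.2326 = 4.2992
Highest B → broadest niche (most generalist): Sedge Warbler (B = 4.30).

Sedge Warbler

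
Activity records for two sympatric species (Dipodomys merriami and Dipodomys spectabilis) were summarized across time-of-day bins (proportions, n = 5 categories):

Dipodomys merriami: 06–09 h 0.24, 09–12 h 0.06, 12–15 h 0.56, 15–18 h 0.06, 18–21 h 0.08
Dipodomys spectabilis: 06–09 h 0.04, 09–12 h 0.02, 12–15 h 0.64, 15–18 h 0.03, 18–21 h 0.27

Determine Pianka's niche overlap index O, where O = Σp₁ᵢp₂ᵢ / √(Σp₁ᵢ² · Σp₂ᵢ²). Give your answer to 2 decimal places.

0.91

Σ p₁ᵢp₂ᵢ = 0.0096 + 0.0012 + 0.3584 + 0.0018 + 0.0216 = 0.3926
Σp_1ᵢ² = 0.24² + 0.06² + 0.56² + 0.06² + 0.08² = 0.0576 + 0.0036 + 0.3136 + 0.0036 + 0.0064 = 0.3848
Σp_2ᵢ² = 0.04² + 0.02² + 0.64² + 0.03² + 0.27² = 0.0016 + 0.0004 + 0.4096 + 0.0009 + 0.0729 = 0.4854
O = 0.3926 / √(0.3848 × 0.4854) = 0.3926 / 0.43218 = 0.9084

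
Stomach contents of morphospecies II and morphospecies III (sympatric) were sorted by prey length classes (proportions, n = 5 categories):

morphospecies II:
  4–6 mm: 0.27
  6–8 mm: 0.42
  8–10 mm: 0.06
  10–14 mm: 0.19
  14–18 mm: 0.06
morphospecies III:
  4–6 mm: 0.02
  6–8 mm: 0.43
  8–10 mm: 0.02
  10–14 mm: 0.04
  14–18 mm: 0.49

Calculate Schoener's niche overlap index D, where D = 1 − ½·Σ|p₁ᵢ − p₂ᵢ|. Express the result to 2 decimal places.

0.56

Σ|p₁ᵢ − p₂ᵢ| = 0.25 + 0.01 + 0.04 + 0.15 + 0.43 = 0.88
D = 1 − ½ × 0.88 = 1 − 0.440 = 0.5600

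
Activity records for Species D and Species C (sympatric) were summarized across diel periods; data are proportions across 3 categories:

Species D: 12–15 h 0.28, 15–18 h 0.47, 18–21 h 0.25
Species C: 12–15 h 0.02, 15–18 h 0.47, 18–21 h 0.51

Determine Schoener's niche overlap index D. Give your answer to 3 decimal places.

Σ|p₁ᵢ − p₂ᵢ| = 0.26 + 0.00 + 0.26 = 0.52
D = 1 − ½ × 0.52 = 1 − 0.260 = 0.74000

0.740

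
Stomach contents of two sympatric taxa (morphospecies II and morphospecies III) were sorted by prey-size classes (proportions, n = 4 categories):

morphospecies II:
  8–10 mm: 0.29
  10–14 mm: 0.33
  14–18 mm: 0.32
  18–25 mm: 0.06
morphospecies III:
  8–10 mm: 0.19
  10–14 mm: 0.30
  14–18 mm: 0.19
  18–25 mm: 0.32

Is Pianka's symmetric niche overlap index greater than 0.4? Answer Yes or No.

Yes

Σ p₁ᵢp₂ᵢ = 0.0551 + 0.0990 + 0.0608 + 0.0192 = 0.2341
Σp_1ᵢ² = 0.29² + 0.33² + 0.32² + 0.06² = 0.0841 + 0.1089 + 0.1024 + 0.0036 = 0.2990
Σp_2ᵢ² = 0.19² + 0.30² + 0.19² + 0.32² = 0.0361 + 0.0900 + 0.0361 + 0.1024 = 0.2646
O = 0.2341 / √(0.2990 × 0.2646) = 0.2341 / 0.28127 = 0.8323
O = 0.8323 > 0.4 → Yes.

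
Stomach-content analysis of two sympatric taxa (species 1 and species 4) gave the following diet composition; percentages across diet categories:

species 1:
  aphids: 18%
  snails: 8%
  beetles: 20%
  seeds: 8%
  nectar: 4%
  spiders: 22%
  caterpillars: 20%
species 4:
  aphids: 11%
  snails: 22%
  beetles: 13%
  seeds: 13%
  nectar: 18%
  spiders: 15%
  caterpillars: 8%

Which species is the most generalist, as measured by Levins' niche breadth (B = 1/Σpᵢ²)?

species 4

Convert percentages to proportions (divide by 100).
Σp_1ᵢ² = 0.18² + 0.08² + 0.20² + 0.08² + 0.04² + 0.22² + 0.20² = 0.0324 + 0.0064 + 0.0400 + 0.0064 + 0.0016 + 0.0484 + 0.0400 = 0.1752
B_1 = 1 / 0.1752 = 5.7078
Σp_4ᵢ² = 0.11² + 0.22² + 0.13² + 0.13² + 0.18² + 0.15² + 0.08² = 0.0121 + 0.0484 + 0.0169 + 0.0169 + 0.0324 + 0.0225 + 0.0064 = 0.1556
B_4 = 1 / 0.1556 = 6.4267
Highest B → broadest niche (most generalist): species 4 (B = 6.43).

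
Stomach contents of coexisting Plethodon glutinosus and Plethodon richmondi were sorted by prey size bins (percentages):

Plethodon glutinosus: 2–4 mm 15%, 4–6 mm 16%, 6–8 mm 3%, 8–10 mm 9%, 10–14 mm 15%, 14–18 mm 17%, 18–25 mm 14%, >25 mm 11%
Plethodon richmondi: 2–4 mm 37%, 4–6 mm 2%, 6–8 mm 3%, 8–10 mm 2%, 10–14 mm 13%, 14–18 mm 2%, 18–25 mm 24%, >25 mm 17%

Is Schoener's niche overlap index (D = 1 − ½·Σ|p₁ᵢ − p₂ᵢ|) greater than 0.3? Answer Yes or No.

Convert percentages to proportions (divide by 100).
Σ|p₁ᵢ − p₂ᵢ| = 0.22 + 0.14 + 0.00 + 0.07 + 0.02 + 0.15 + 0.10 + 0.06 = 0.76
D = 1 − ½ × 0.76 = 1 − 0.380 = 0.6200
D = 0.6200 > 0.3 → Yes.

Yes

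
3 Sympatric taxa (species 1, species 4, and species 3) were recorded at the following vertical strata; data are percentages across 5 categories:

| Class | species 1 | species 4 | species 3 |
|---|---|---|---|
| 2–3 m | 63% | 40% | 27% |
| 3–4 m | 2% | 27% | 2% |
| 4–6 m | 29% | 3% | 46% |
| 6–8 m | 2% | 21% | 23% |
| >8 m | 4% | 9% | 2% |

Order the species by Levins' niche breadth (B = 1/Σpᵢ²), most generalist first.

Convert percentages to proportions (divide by 100).
Σp_1ᵢ² = 0.63² + 0.02² + 0.29² + 0.02² + 0.04² = 0.3969 + 0.0004 + 0.0841 + 0.0004 + 0.0016 = 0.4834
B_1 = 1 / 0.4834 = 2.0687
Σp_4ᵢ² = 0.40² + 0.27² + 0.03² + 0.21² + 0.09² = 0.1600 + 0.0729 + 0.0009 + 0.0441 + 0.0081 = 0.2860
B_4 = 1 / 0.2860 = 3.4965
Σp_3ᵢ² = 0.27² + 0.02² + 0.46² + 0.23² + 0.02² = 0.0729 + 0.0004 + 0.2116 + 0.0529 + 0.0004 = 0.3382
B_3 = 1 / 0.3382 = 2.9568
Ranking by B (broadest → narrowest): species 4 (3.50) > species 3 (2.96) > species 1 (2.07)

species 4 > species 3 > species 1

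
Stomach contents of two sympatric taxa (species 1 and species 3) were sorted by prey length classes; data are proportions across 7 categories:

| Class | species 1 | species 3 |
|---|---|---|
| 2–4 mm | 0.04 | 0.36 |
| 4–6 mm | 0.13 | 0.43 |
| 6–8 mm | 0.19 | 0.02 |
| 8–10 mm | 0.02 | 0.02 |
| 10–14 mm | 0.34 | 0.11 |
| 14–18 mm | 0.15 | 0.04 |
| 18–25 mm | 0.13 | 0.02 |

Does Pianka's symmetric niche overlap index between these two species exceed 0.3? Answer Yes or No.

Σ p₁ᵢp₂ᵢ = 0.0144 + 0.0559 + 0.0038 + 0.0004 + 0.0374 + 0.0060 + 0.0026 = 0.1205
Σp_1ᵢ² = 0.04² + 0.13² + 0.19² + 0.02² + 0.34² + 0.15² + 0.13² = 0.0016 + 0.0169 + 0.0361 + 0.0004 + 0.1156 + 0.0225 + 0.0169 = 0.2100
Σp_2ᵢ² = 0.36² + 0.43² + 0.02² + 0.02² + 0.11² + 0.04² + 0.02² = 0.1296 + 0.1849 + 0.0004 + 0.0004 + 0.0121 + 0.0016 + 0.0004 = 0.3294
O = 0.1205 / √(0.2100 × 0.3294) = 0.1205 / 0.26301 = 0.4582
O = 0.4582 > 0.3 → Yes.

Yes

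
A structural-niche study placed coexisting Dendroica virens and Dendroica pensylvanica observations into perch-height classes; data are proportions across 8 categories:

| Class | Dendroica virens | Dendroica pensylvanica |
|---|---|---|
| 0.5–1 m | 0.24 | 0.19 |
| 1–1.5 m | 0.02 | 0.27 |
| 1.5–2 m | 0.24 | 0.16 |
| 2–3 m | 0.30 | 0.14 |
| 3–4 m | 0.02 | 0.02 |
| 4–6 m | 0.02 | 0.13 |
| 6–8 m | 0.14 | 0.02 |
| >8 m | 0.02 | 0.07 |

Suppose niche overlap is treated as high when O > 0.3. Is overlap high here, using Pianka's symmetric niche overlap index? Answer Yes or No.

Yes

Σ p₁ᵢp₂ᵢ = 0.0456 + 0.0054 + 0.0384 + 0.0420 + 0.0004 + 0.0026 + 0.0028 + 0.0014 = 0.1386
Σp_1ᵢ² = 0.24² + 0.02² + 0.24² + 0.30² + 0.02² + 0.02² + 0.14² + 0.02² = 0.0576 + 0.0004 + 0.0576 + 0.0900 + 0.0004 + 0.0004 + 0.0196 + 0.0004 = 0.2264
Σp_2ᵢ² = 0.19² + 0.27² + 0.16² + 0.14² + 0.02² + 0.13² + 0.02² + 0.07² = 0.0361 + 0.0729 + 0.0256 + 0.0196 + 0.0004 + 0.0169 + 0.0004 + 0.0049 = 0.1768
O = 0.1386 / √(0.2264 × 0.1768) = 0.1386 / 0.20007 = 0.6928
O = 0.6928 > 0.3 → Yes.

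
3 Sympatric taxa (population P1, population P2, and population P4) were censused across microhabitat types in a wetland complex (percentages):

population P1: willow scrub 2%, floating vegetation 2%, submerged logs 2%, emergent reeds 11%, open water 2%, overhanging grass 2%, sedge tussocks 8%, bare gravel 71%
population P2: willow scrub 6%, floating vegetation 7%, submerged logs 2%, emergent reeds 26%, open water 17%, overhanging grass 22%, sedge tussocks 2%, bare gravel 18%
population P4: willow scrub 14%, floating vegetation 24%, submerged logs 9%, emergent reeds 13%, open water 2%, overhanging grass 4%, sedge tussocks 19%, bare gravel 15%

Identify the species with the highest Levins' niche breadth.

population P4

Convert percentages to proportions (divide by 100).
Σp_P1ᵢ² = 0.02² + 0.02² + 0.02² + 0.11² + 0.02² + 0.02² + 0.08² + 0.71² = 0.0004 + 0.0004 + 0.0004 + 0.0121 + 0.0004 + 0.0004 + 0.0064 + 0.5041 = 0.5246
B_P1 = 1 / 0.5246 = 1.9062
Σp_P2ᵢ² = 0.06² + 0.07² + 0.02² + 0.26² + 0.17² + 0.22² + 0.02² + 0.18² = 0.0036 + 0.0049 + 0.0004 + 0.0676 + 0.0289 + 0.0484 + 0.0004 + 0.0324 = 0.1866
B_P2 = 1 / 0.1866 = 5.3591
Σp_P4ᵢ² = 0.14² + 0.24² + 0.09² + 0.13² + 0.02² + 0.04² + 0.19² + 0.15² = 0.0196 + 0.0576 + 0.0081 + 0.0169 + 0.0004 + 0.0016 + 0.0361 + 0.0225 = 0.1628
B_P4 = 1 / 0.1628 = 6.1425
Highest B → broadest niche (most generalist): population P4 (B = 6.14).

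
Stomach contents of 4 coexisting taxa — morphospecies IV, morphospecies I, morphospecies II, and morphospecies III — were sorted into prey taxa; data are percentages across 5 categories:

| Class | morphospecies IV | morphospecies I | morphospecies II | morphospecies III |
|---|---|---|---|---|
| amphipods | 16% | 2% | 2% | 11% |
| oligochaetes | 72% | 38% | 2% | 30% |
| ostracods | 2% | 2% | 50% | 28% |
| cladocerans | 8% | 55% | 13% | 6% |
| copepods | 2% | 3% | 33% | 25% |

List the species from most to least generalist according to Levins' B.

morphospecies III > morphospecies II > morphospecies I > morphospecies IV

Convert percentages to proportions (divide by 100).
Σp_IVᵢ² = 0.16² + 0.72² + 0.02² + 0.08² + 0.02² = 0.0256 + 0.5184 + 0.0004 + 0.0064 + 0.0004 = 0.5512
B_IV = 1 / 0.5512 = 1.8142
Σp_Iᵢ² = 0.02² + 0.38² + 0.02² + 0.55² + 0.03² = 0.0004 + 0.1444 + 0.0004 + 0.3025 + 0.0009 = 0.4486
B_I = 1 / 0.4486 = 2.2292
Σp_IIᵢ² = 0.02² + 0.02² + 0.50² + 0.13² + 0.33² = 0.0004 + 0.0004 + 0.2500 + 0.0169 + 0.1089 = 0.3766
B_II = 1 / 0.3766 = 2.6553
Σp_IIIᵢ² = 0.11² + 0.30² + 0.28² + 0.06² + 0.25² = 0.0121 + 0.0900 + 0.0784 + 0.0036 + 0.0625 = 0.2466
B_III = 1 / 0.2466 = 4.0552
Ranking by B (broadest → narrowest): morphospecies III (4.06) > morphospecies II (2.66) > morphospecies I (2.23) > morphospecies IV (1.81)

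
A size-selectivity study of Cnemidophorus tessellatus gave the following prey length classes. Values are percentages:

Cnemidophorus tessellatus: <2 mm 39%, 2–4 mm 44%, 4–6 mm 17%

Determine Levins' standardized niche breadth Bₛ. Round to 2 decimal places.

0.83

Convert percentages to proportions (divide by 100).
Σpᵢ² = 0.39² + 0.44² + 0.17² = 0.1521 + 0.1936 + 0.0289 = 0.3746
B = 1 / 0.3746 = 2.6695
Bₛ = (B − 1)/(n − 1) = (2.6695 − 1)/(3 − 1) = 1.6695/2 = 0.8348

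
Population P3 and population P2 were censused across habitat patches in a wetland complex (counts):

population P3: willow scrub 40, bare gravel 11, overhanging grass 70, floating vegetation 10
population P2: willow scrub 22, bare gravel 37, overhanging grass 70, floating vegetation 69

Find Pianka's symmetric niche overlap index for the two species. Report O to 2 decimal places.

0.78

Proportions for population P3 (n=131): 40/131=0.3053, 11/131=0.0840, 70/131=0.5344, 10/131=0.0763
Proportions for population P2 (n=198): 22/198=0.1111, 37/198=0.1869, 70/198=0.3535, 69/198=0.3485
Σ p₁ᵢp₂ᵢ = 0.033919 + 0.015700 + 0.188910 + 0.026591 = 0.265120
Σp_1ᵢ² = 0.3053² + 0.0840² + 0.5344² + 0.0763² = 0.093208 + 0.007056 + 0.285583 + 0.005822 = 0.391669
Σp_2ᵢ² = 0.1111² + 0.1869² + 0.3535² + 0.3485² = 0.012343 + 0.034932 + 0.124962 + 0.121452 = 0.293689
O = 0.265120 / √(0.391669 × 0.293689) = 0.265120 / 0.3391591 = 0.7817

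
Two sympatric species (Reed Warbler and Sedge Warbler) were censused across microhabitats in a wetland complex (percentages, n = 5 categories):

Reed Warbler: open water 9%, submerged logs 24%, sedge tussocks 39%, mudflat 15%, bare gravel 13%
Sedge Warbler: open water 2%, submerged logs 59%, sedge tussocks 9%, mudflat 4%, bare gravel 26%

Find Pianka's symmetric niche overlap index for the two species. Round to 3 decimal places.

0.660

Convert percentages to proportions (divide by 100).
Σ p₁ᵢp₂ᵢ = 0.0018 + 0.1416 + 0.0351 + 0.0060 + 0.0338 = 0.2183
Σp_1ᵢ² = 0.09² + 0.24² + 0.39² + 0.15² + 0.13² = 0.0081 + 0.0576 + 0.1521 + 0.0225 + 0.0169 = 0.2572
Σp_2ᵢ² = 0.02² + 0.59² + 0.09² + 0.04² + 0.26² = 0.0004 + 0.3481 + 0.0081 + 0.0016 + 0.0676 = 0.4258
O = 0.2183 / √(0.2572 × 0.4258) = 0.2183 / 0.330932 = 0.65965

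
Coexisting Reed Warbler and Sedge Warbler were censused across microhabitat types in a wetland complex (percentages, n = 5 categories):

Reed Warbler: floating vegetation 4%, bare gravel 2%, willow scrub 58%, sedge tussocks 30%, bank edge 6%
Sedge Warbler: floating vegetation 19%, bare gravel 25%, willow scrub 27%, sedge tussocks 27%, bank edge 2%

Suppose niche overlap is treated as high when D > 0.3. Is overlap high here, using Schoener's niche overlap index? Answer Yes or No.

Yes

Convert percentages to proportions (divide by 100).
Σ|p₁ᵢ − p₂ᵢ| = 0.15 + 0.23 + 0.31 + 0.03 + 0.04 = 0.76
D = 1 − ½ × 0.76 = 1 − 0.380 = 0.6200
D = 0.6200 > 0.3 → Yes.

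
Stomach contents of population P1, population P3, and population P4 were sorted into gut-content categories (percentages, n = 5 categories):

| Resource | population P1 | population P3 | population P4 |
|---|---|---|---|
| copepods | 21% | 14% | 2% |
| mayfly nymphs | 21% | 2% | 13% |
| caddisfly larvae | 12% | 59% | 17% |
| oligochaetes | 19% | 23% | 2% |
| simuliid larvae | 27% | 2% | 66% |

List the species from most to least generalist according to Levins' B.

population P1 > population P3 > population P4

Convert percentages to proportions (divide by 100).
Σp_P1ᵢ² = 0.21² + 0.21² + 0.12² + 0.19² + 0.27² = 0.0441 + 0.0441 + 0.0144 + 0.0361 + 0.0729 = 0.2116
B_P1 = 1 / 0.2116 = 4.7259
Σp_P3ᵢ² = 0.14² + 0.02² + 0.59² + 0.23² + 0.02² = 0.0196 + 0.0004 + 0.3481 + 0.0529 + 0.0004 = 0.4214
B_P3 = 1 / 0.4214 = 2.3730
Σp_P4ᵢ² = 0.02² + 0.13² + 0.17² + 0.02² + 0.66² = 0.0004 + 0.0169 + 0.0289 + 0.0004 + 0.4356 = 0.4822
B_P4 = 1 / 0.4822 = 2.0738
Ranking by B (broadest → narrowest): population P1 (4.73) > population P3 (2.37) > population P4 (2.07)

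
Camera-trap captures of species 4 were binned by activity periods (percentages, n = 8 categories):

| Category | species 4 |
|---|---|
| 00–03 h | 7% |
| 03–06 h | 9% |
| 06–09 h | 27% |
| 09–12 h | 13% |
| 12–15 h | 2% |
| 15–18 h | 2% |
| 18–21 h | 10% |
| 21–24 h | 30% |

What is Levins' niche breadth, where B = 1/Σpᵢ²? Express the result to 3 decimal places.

Convert percentages to proportions (divide by 100).
Σpᵢ² = 0.07² + 0.09² + 0.27² + 0.13² + 0.02² + 0.02² + 0.10² + 0.30² = 0.0049 + 0.0081 + 0.0729 + 0.0169 + 0.0004 + 0.0004 + 0.0100 + 0.0900 = 0.2036
B = 1 / 0.2036 = 4.91159

4.912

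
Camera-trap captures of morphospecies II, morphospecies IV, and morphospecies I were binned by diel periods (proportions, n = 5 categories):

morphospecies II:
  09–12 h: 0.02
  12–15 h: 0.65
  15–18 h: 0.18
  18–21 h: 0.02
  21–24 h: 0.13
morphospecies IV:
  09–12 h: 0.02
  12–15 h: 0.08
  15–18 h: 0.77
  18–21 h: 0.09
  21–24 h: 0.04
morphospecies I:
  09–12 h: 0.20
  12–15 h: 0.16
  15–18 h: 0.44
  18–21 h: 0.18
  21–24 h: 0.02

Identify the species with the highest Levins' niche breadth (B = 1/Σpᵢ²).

Σp_IIᵢ² = 0.02² + 0.65² + 0.18² + 0.02² + 0.13² = 0.0004 + 0.4225 + 0.0324 + 0.0004 + 0.0169 = 0.4726
B_II = 1 / 0.4726 = 2.1160
Σp_IVᵢ² = 0.02² + 0.08² + 0.77² + 0.09² + 0.04² = 0.0004 + 0.0064 + 0.5929 + 0.0081 + 0.0016 = 0.6094
B_IV = 1 / 0.6094 = 1.6410
Σp_Iᵢ² = 0.20² + 0.16² + 0.44² + 0.18² + 0.02² = 0.0400 + 0.0256 + 0.1936 + 0.0324 + 0.0004 = 0.2920
B_I = 1 / 0.2920 = 3.4247
Highest B → broadest niche (most generalist): morphospecies I (B = 3.42).

morphospecies I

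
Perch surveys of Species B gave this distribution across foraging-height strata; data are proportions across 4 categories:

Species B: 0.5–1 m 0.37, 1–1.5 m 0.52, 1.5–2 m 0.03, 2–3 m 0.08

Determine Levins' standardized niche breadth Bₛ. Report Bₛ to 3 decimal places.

0.471

Σpᵢ² = 0.37² + 0.52² + 0.03² + 0.08² = 0.1369 + 0.2704 + 0.0009 + 0.0064 = 0.4146
B = 1 / 0.4146 = 2.41196
Bₛ = (B − 1)/(n − 1) = (2.41196 − 1)/(4 − 1) = 1.41196/3 = 0.47065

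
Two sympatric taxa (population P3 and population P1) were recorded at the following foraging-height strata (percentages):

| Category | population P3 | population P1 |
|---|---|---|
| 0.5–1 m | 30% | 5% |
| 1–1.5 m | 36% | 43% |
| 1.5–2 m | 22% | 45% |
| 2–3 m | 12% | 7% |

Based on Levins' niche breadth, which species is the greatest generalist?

population P3

Convert percentages to proportions (divide by 100).
Σp_P3ᵢ² = 0.30² + 0.36² + 0.22² + 0.12² = 0.0900 + 0.1296 + 0.0484 + 0.0144 = 0.2824
B_P3 = 1 / 0.2824 = 3.5411
Σp_P1ᵢ² = 0.05² + 0.43² + 0.45² + 0.07² = 0.0025 + 0.1849 + 0.2025 + 0.0049 = 0.3948
B_P1 = 1 / 0.3948 = 2.5329
Highest B → broadest niche (most generalist): population P3 (B = 3.54).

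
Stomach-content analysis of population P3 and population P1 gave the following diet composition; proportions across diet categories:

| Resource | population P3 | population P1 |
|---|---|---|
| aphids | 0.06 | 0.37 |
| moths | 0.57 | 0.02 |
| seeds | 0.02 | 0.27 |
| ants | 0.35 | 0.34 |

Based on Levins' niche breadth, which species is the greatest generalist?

population P1

Σp_P3ᵢ² = 0.06² + 0.57² + 0.02² + 0.35² = 0.0036 + 0.3249 + 0.0004 + 0.1225 = 0.4514
B_P3 = 1 / 0.4514 = 2.2153
Σp_P1ᵢ² = 0.37² + 0.02² + 0.27² + 0.34² = 0.1369 + 0.0004 + 0.0729 + 0.1156 = 0.3258
B_P1 = 1 / 0.3258 = 3.0694
Highest B → broadest niche (most generalist): population P1 (B = 3.07).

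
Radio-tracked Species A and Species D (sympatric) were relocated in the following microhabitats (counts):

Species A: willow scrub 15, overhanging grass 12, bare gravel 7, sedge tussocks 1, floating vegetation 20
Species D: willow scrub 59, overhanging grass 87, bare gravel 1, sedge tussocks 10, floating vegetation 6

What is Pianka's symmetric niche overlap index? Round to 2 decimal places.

0.68

Proportions for Species A (n=55): 15/55=0.2727, 12/55=0.2182, 7/55=0.1273, 1/55=0.0182, 20/55=0.3636
Proportions for Species D (n=163): 59/163=0.3620, 87/163=0.5337, 1/163=0.0061, 10/163=0.0613, 6/163=0.0368
Σ p₁ᵢp₂ᵢ = 0.098717 + 0.116453 + 0.000777 + 0.001116 + 0.013380 = 0.230443
Σp_1ᵢ² = 0.2727² + 0.2182² + 0.1273² + 0.0182² + 0.3636² = 0.074365 + 0.047611 + 0.016205 + 0.000331 + 0.132205 = 0.270717
Σp_2ᵢ² = 0.3620² + 0.5337² + 0.0061² + 0.0613² + 0.0368² = 0.131044 + 0.284836 + 0.000037 + 0.003758 + 0.001354 = 0.421029
O = 0.230443 / √(0.270717 × 0.421029) = 0.230443 / 0.3376088 = 0.6826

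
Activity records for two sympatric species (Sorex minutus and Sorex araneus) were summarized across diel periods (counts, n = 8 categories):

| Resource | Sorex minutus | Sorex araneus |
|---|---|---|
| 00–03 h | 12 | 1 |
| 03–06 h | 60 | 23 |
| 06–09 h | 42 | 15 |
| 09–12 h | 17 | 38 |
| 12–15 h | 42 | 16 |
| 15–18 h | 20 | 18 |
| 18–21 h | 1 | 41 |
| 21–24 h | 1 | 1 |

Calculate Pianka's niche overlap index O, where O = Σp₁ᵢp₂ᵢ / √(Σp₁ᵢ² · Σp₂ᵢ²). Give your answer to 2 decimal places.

0.63

Proportions for Sorex minutus (n=195): 12/195=0.0615, 60/195=0.3077, 42/195=0.2154, 17/195=0.0872, 42/195=0.2154, 20/195=0.1026, 1/195=0.0051, 1/195=0.0051
Proportions for Sorex araneus (n=153): 1/153=0.0065, 23/153=0.1503, 15/153=0.0980, 38/153=0.2484, 16/153=0.1046, 18/153=0.1176, 41/153=0.2680, 1/153=0.0065
Σ p₁ᵢp₂ᵢ = 0.000400 + 0.046247 + 0.021109 + 0.021660 + 0.022531 + 0.012066 + 0.001367 + 0.000033 = 0.125413
Σp_1ᵢ² = 0.0615² + 0.3077² + 0.2154² + 0.0872² + 0.2154² + 0.1026² + 0.0051² + 0.0051² = 0.003782 + 0.094679 + 0.046397 + 0.007604 + 0.046397 + 0.010527 + 0.000026 + 0.000026 = 0.209438
Σp_2ᵢ² = 0.0065² + 0.1503² + 0.0980² + 0.2484² + 0.1046² + 0.1176² + 0.2680² + 0.0065² = 0.000042 + 0.022590 + 0.009604 + 0.061703 + 0.010941 + 0.013830 + 0.071824 + 0.000042 = 0.190576
O = 0.125413 / √(0.209438 × 0.190576) = 0.125413 / 0.1997845 = 0.6277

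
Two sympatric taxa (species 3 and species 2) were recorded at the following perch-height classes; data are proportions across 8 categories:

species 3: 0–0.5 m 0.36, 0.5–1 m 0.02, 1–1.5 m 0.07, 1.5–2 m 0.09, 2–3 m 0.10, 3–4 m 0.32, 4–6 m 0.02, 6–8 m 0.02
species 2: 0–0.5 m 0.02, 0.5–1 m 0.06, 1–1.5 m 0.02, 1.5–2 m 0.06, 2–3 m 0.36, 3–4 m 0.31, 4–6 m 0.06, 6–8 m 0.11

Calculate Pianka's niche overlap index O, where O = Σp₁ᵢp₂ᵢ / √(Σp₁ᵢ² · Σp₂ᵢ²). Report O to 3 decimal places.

Σ p₁ᵢp₂ᵢ = 0.0072 + 0.0012 + 0.0014 + 0.0054 + 0.0360 + 0.0992 + 0.0012 + 0.0022 = 0.1538
Σp_1ᵢ² = 0.36² + 0.02² + 0.07² + 0.09² + 0.10² + 0.32² + 0.02² + 0.02² = 0.1296 + 0.0004 + 0.0049 + 0.0081 + 0.0100 + 0.1024 + 0.0004 + 0.0004 = 0.2562
Σp_2ᵢ² = 0.02² + 0.06² + 0.02² + 0.06² + 0.36² + 0.31² + 0.06² + 0.11² = 0.0004 + 0.0036 + 0.0004 + 0.0036 + 0.1296 + 0.0961 + 0.0036 + 0.0121 = 0.2494
O = 0.1538 / √(0.2562 × 0.2494) = 0.1538 / 0.252777 = 0.60844

0.608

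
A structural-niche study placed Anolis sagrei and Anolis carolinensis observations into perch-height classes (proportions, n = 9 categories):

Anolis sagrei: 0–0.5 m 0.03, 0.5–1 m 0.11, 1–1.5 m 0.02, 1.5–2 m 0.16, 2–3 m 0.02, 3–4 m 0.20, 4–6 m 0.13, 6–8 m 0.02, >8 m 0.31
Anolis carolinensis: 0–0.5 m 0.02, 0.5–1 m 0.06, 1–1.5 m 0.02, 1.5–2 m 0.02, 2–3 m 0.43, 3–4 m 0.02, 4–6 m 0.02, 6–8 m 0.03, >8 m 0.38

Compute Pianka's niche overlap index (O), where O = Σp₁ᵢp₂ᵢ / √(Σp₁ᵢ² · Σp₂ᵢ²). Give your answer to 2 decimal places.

0.57

Σ p₁ᵢp₂ᵢ = 0.0006 + 0.0066 + 0.0004 + 0.0032 + 0.0086 + 0.0040 + 0.0026 + 0.0006 + 0.1178 = 0.1444
Σp_1ᵢ² = 0.03² + 0.11² + 0.02² + 0.16² + 0.02² + 0.20² + 0.13² + 0.02² + 0.31² = 0.0009 + 0.0121 + 0.0004 + 0.0256 + 0.0004 + 0.0400 + 0.0169 + 0.0004 + 0.0961 = 0.1928
Σp_2ᵢ² = 0.02² + 0.06² + 0.02² + 0.02² + 0.43² + 0.02² + 0.02² + 0.03² + 0.38² = 0.0004 + 0.0036 + 0.0004 + 0.0004 + 0.1849 + 0.0004 + 0.0004 + 0.0009 + 0.1444 = 0.3358
O = 0.1444 / √(0.1928 × 0.3358) = 0.1444 / 0.25444 = 0.5675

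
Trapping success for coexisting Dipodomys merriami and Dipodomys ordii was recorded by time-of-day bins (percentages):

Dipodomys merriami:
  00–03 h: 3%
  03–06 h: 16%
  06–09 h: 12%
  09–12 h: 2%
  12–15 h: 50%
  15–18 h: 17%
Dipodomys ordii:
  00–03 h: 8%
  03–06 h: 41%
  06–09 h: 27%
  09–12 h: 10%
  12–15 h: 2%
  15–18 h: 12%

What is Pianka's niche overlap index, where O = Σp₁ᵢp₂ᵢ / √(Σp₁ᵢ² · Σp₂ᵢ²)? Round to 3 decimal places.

0.450

Convert percentages to proportions (divide by 100).
Σ p₁ᵢp₂ᵢ = 0.0024 + 0.0656 + 0.0324 + 0.0020 + 0.0100 + 0.0204 = 0.1328
Σp_1ᵢ² = 0.03² + 0.16² + 0.12² + 0.02² + 0.50² + 0.17² = 0.0009 + 0.0256 + 0.0144 + 0.0004 + 0.2500 + 0.0289 = 0.3202
Σp_2ᵢ² = 0.08² + 0.41² + 0.27² + 0.10² + 0.02² + 0.12² = 0.0064 + 0.1681 + 0.0729 + 0.0100 + 0.0004 + 0.0144 = 0.2722
O = 0.1328 / √(0.3202 × 0.2722) = 0.1328 / 0.295226 = 0.44982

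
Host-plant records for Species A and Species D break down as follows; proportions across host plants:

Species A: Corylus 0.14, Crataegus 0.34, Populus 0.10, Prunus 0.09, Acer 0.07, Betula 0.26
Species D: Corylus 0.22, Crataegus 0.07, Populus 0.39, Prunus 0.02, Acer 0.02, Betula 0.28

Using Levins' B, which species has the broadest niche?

Species A

Σp_Aᵢ² = 0.14² + 0.34² + 0.10² + 0.09² + 0.07² + 0.26² = 0.0196 + 0.1156 + 0.0100 + 0.0081 + 0.0049 + 0.0676 = 0.2258
B_A = 1 / 0.2258 = 4.4287
Σp_Dᵢ² = 0.22² + 0.07² + 0.39² + 0.02² + 0.02² + 0.28² = 0.0484 + 0.0049 + 0.1521 + 0.0004 + 0.0004 + 0.0784 = 0.2846
B_D = 1 / 0.2846 = 3.5137
Highest B → broadest niche (most generalist): Species A (B = 4.43).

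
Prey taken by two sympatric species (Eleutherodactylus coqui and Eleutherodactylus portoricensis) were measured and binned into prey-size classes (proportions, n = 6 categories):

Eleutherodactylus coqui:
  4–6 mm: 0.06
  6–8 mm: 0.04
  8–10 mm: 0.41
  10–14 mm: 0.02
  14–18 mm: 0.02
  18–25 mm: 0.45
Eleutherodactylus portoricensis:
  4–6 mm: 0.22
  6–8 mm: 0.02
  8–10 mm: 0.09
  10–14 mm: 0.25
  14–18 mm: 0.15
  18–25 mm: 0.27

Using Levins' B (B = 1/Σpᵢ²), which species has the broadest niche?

Σp_coquᵢ² = 0.06² + 0.04² + 0.41² + 0.02² + 0.02² + 0.45² = 0.0036 + 0.0016 + 0.1681 + 0.0004 + 0.0004 + 0.2025 = 0.3766
B_coqu = 1 / 0.3766 = 2.6553
Σp_portᵢ² = 0.22² + 0.02² + 0.09² + 0.25² + 0.15² + 0.27² = 0.0484 + 0.0004 + 0.0081 + 0.0625 + 0.0225 + 0.0729 = 0.2148
B_port = 1 / 0.2148 = 4.6555
Highest B → broadest niche (most generalist): Eleutherodactylus portoricensis (B = 4.66).

Eleutherodactylus portoricensis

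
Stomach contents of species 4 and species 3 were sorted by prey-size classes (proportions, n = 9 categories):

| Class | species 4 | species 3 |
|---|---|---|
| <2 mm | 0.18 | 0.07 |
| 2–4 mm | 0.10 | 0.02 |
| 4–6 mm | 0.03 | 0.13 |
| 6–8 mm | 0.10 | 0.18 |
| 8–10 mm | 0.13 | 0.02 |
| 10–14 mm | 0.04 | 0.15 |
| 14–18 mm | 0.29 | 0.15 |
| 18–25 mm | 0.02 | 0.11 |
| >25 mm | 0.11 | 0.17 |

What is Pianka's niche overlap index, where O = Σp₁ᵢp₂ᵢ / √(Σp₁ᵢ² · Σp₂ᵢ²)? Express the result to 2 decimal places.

Σ p₁ᵢp₂ᵢ = 0.0126 + 0.0020 + 0.0039 + 0.0180 + 0.0026 + 0.0060 + 0.0435 + 0.0022 + 0.0187 = 0.1095
Σp_1ᵢ² = 0.18² + 0.10² + 0.03² + 0.10² + 0.13² + 0.04² + 0.29² + 0.02² + 0.11² = 0.0324 + 0.0100 + 0.0009 + 0.0100 + 0.0169 + 0.0016 + 0.0841 + 0.0004 + 0.0121 = 0.1684
Σp_2ᵢ² = 0.07² + 0.02² + 0.13² + 0.18² + 0.02² + 0.15² + 0.15² + 0.11² + 0.17² = 0.0049 + 0.0004 + 0.0169 + 0.0324 + 0.0004 + 0.0225 + 0.0225 + 0.0121 + 0.0289 = 0.1410
O = 0.1095 / √(0.1684 × 0.1410) = 0.1095 / 0.15409 = 0.7106

0.71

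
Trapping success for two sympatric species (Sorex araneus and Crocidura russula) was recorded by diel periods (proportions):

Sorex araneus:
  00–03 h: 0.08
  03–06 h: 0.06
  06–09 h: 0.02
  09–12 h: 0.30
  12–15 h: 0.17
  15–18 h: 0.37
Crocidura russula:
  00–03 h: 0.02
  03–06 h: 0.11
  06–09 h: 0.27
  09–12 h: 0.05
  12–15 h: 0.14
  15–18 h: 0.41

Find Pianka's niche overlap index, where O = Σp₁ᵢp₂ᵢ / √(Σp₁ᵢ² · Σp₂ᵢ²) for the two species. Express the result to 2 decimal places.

Σ p₁ᵢp₂ᵢ = 0.0016 + 0.0066 + 0.0054 + 0.0150 + 0.0238 + 0.1517 = 0.2041
Σp_1ᵢ² = 0.08² + 0.06² + 0.02² + 0.30² + 0.17² + 0.37² = 0.0064 + 0.0036 + 0.0004 + 0.0900 + 0.0289 + 0.1369 = 0.2662
Σp_2ᵢ² = 0.02² + 0.11² + 0.27² + 0.05² + 0.14² + 0.41² = 0.0004 + 0.0121 + 0.0729 + 0.0025 + 0.0196 + 0.1681 = 0.2756
O = 0.2041 / √(0.2662 × 0.2756) = 0.2041 / 0.27086 = 0.7535

0.75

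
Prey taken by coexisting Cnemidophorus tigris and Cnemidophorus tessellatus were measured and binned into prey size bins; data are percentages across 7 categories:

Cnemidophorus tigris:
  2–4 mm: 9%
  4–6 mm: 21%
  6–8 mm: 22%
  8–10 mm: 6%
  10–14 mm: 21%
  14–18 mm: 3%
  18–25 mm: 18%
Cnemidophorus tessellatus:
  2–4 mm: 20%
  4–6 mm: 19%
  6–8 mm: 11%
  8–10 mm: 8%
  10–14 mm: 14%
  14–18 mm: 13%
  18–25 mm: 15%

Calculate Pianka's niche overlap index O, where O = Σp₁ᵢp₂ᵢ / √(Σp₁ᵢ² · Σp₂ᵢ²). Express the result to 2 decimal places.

Convert percentages to proportions (divide by 100).
Σ p₁ᵢp₂ᵢ = 0.0180 + 0.0399 + 0.0242 + 0.0048 + 0.0294 + 0.0039 + 0.0270 = 0.1472
Σp_1ᵢ² = 0.09² + 0.21² + 0.22² + 0.06² + 0.21² + 0.03² + 0.18² = 0.0081 + 0.0441 + 0.0484 + 0.0036 + 0.0441 + 0.0009 + 0.0324 = 0.1816
Σp_2ᵢ² = 0.20² + 0.19² + 0.11² + 0.08² + 0.14² + 0.13² + 0.15² = 0.0400 + 0.0361 + 0.0121 + 0.0064 + 0.0196 + 0.0169 + 0.0225 = 0.1536
O = 0.1472 / √(0.1816 × 0.1536) = 0.1472 / 0.16701 = 0.8814

0.88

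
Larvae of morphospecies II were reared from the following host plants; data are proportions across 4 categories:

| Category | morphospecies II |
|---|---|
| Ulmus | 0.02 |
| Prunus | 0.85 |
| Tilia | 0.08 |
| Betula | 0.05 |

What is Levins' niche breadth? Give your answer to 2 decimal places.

Σpᵢ² = 0.02² + 0.85² + 0.08² + 0.05² = 0.0004 + 0.7225 + 0.0064 + 0.0025 = 0.7318
B = 1 / 0.7318 = 1.3665

1.37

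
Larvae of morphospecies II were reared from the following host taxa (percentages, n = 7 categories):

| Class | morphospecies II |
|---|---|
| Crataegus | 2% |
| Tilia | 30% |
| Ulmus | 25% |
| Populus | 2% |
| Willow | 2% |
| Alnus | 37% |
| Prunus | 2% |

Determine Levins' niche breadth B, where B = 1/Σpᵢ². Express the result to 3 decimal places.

3.436

Convert percentages to proportions (divide by 100).
Σpᵢ² = 0.02² + 0.30² + 0.25² + 0.02² + 0.02² + 0.37² + 0.02² = 0.0004 + 0.0900 + 0.0625 + 0.0004 + 0.0004 + 0.1369 + 0.0004 = 0.2910
B = 1 / 0.2910 = 3.43643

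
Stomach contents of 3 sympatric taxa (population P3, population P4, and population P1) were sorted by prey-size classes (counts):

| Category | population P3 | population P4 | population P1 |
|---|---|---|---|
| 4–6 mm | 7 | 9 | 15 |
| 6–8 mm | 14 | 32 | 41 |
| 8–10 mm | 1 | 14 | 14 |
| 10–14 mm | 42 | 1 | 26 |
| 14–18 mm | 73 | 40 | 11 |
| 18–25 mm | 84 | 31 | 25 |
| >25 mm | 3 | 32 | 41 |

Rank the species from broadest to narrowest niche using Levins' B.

population P1 > population P4 > population P3

Proportions for population P3 (n=224): 7/224=0.0313, 14/224=0.0625, 1/224=0.0045, 42/224=0.1875, 73/224=0.3259, 84/224=0.3750, 3/224=0.0134
Proportions for population P4 (n=159): 9/159=0.0566, 32/159=0.2013, 14/159=0.0881, 1/159=0.0063, 40/159=0.2516, 31/159=0.1950, 32/159=0.2013
Proportions for population P1 (n=173): 15/173=0.0867, 41/173=0.2370, 14/173=0.0809, 26/173=0.1503, 11/173=0.0636, 25/173=0.1445, 41/173=0.2370
Σp_P3ᵢ² = 0.0313² + 0.0625² + 0.0045² + 0.1875² + 0.3259² + 0.3750² + 0.0134² = 0.000980 + 0.003906 + 0.000020 + 0.035156 + 0.106211 + 0.140625 + 0.000180 = 0.287078
B_P3 = 1 / 0.287078 = 3.4834
Σp_P4ᵢ² = 0.0566² + 0.2013² + 0.0881² + 0.0063² + 0.2516² + 0.1950² + 0.2013² = 0.003204 + 0.040522 + 0.007762 + 0.000040 + 0.063303 + 0.038025 + 0.040522 = 0.193378
B_P4 = 1 / 0.193378 = 5.1712
Σp_P1ᵢ² = 0.0867² + 0.2370² + 0.0809² + 0.1503² + 0.0636² + 0.1445² + 0.2370² = 0.007517 + 0.056169 + 0.006545 + 0.022590 + 0.004045 + 0.020880 + 0.056169 = 0.173915
B_P1 = 1 / 0.173915 = 5.7499
Ranking by B (broadest → narrowest): population P1 (5.75) > population P4 (5.17) > population P3 (3.48)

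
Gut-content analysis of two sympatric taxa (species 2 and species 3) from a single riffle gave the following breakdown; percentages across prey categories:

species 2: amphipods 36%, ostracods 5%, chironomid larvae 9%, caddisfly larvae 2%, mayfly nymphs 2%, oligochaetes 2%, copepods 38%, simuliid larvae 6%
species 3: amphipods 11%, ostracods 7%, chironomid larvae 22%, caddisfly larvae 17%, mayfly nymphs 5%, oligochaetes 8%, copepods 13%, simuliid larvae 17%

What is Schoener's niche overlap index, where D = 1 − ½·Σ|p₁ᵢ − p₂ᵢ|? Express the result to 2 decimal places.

Convert percentages to proportions (divide by 100).
Σ|p₁ᵢ − p₂ᵢ| = 0.25 + 0.02 + 0.13 + 0.15 + 0.03 + 0.06 + 0.25 + 0.11 = 1.00
D = 1 − ½ × 1.00 = 1 − 0.500 = 0.5000

0.50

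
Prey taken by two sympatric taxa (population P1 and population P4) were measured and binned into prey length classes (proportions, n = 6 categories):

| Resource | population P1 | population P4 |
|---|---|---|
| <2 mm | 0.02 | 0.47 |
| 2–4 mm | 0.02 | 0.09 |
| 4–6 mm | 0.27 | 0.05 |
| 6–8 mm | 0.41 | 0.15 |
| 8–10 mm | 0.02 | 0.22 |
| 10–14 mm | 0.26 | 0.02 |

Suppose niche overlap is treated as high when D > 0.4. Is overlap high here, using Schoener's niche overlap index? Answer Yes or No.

No

Σ|p₁ᵢ − p₂ᵢ| = 0.45 + 0.07 + 0.22 + 0.26 + 0.20 + 0.24 = 1.44
D = 1 − ½ × 1.44 = 1 − 0.720 = 0.2800
D = 0.2800 < 0.4 → No.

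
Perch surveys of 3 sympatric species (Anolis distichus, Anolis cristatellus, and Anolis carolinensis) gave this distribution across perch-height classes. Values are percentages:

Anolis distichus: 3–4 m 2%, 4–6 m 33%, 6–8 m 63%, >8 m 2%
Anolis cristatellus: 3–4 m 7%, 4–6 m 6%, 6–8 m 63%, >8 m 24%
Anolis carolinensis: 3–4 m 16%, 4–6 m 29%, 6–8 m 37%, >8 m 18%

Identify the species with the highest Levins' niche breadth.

Anolis carolinensis

Convert percentages to proportions (divide by 100).
Σp_distᵢ² = 0.02² + 0.33² + 0.63² + 0.02² = 0.0004 + 0.1089 + 0.3969 + 0.0004 = 0.5066
B_dist = 1 / 0.5066 = 1.9739
Σp_crisᵢ² = 0.07² + 0.06² + 0.63² + 0.24² = 0.0049 + 0.0036 + 0.3969 + 0.0576 = 0.4630
B_cris = 1 / 0.4630 = 2.1598
Σp_caroᵢ² = 0.16² + 0.29² + 0.37² + 0.18² = 0.0256 + 0.0841 + 0.1369 + 0.0324 = 0.2790
B_caro = 1 / 0.2790 = 3.5842
Highest B → broadest niche (most generalist): Anolis carolinensis (B = 3.58).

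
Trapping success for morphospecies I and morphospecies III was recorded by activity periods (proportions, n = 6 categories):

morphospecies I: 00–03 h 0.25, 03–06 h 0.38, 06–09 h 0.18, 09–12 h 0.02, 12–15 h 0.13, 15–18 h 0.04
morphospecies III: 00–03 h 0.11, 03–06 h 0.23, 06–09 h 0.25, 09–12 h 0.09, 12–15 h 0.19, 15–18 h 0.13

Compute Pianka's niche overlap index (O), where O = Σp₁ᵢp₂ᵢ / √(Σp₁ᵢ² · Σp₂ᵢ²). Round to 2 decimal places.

0.87

Σ p₁ᵢp₂ᵢ = 0.0275 + 0.0874 + 0.0450 + 0.0018 + 0.0247 + 0.0052 = 0.1916
Σp_1ᵢ² = 0.25² + 0.38² + 0.18² + 0.02² + 0.13² + 0.04² = 0.0625 + 0.1444 + 0.0324 + 0.0004 + 0.0169 + 0.0016 = 0.2582
Σp_2ᵢ² = 0.11² + 0.23² + 0.25² + 0.09² + 0.19² + 0.13² = 0.0121 + 0.0529 + 0.0625 + 0.0081 + 0.0361 + 0.0169 = 0.1886
O = 0.1916 / √(0.2582 × 0.1886) = 0.1916 / 0.22067 = 0.8683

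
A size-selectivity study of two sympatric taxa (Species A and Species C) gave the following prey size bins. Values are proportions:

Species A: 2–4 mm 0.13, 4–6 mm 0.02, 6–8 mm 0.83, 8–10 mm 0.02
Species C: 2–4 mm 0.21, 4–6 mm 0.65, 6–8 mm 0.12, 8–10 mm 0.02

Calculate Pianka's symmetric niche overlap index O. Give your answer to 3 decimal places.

Σ p₁ᵢp₂ᵢ = 0.0273 + 0.0130 + 0.0996 + 0.0004 = 0.1403
Σp_1ᵢ² = 0.13² + 0.02² + 0.83² + 0.02² = 0.0169 + 0.0004 + 0.6889 + 0.0004 = 0.7066
Σp_2ᵢ² = 0.21² + 0.65² + 0.12² + 0.02² = 0.0441 + 0.4225 + 0.0144 + 0.0004 = 0.4814
O = 0.1403 / √(0.7066 × 0.4814) = 0.1403 / 0.583230 = 0.24056

0.241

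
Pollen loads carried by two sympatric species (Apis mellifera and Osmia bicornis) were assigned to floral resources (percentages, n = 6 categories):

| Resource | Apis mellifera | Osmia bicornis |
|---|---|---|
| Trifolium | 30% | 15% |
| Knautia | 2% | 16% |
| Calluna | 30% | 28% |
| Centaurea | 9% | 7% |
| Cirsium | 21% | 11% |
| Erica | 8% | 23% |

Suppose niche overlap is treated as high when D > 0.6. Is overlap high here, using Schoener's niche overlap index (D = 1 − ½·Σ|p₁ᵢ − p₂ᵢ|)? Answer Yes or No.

Yes

Convert percentages to proportions (divide by 100).
Σ|p₁ᵢ − p₂ᵢ| = 0.15 + 0.14 + 0.02 + 0.02 + 0.10 + 0.15 = 0.58
D = 1 − ½ × 0.58 = 1 − 0.290 = 0.7100
D = 0.7100 > 0.6 → Yes.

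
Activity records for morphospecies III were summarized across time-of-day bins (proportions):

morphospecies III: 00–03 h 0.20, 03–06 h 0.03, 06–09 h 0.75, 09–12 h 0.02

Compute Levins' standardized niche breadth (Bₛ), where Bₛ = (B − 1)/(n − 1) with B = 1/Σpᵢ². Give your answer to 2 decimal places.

0.22

Σpᵢ² = 0.20² + 0.03² + 0.75² + 0.02² = 0.0400 + 0.0009 + 0.5625 + 0.0004 = 0.6038
B = 1 / 0.6038 = 1.6562
Bₛ = (B − 1)/(n − 1) = (1.6562 − 1)/(4 − 1) = 0.6562/3 = 0.2187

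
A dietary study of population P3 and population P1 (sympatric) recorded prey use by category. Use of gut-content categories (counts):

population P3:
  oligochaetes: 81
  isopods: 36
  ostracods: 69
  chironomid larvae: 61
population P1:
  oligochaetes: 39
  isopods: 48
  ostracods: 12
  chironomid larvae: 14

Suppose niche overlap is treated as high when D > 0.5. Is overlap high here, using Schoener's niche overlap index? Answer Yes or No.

Yes

Proportions for population P3 (n=247): 81/247=0.3279, 36/247=0.1457, 69/247=0.2794, 61/247=0.2470
Proportions for population P1 (n=113): 39/113=0.3451, 48/113=0.4248, 12/113=0.1062, 14/113=0.1239
Σ|p₁ᵢ − p₂ᵢ| = 0.0172 + 0.2791 + 0.1732 + 0.1231 = 0.5926
D = 1 − ½ × 0.5926 = 1 − 0.29630 = 0.70370
D = 0.70370 > 0.5 → Yes.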